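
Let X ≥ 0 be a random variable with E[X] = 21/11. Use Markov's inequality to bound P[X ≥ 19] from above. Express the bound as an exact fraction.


μ = E[X] = 21/11, a = 19.
Markov: P[X ≥ 19] ≤ μ/a = (21/11)/19 = 21/209.
Numerically: ≈ 0.100.
(Since a = 19 > μ = 1.909, the bound 21/209 is < 1 and informative.)

P[X ≥ 19] ≤ 21/209 ≈ 0.100.


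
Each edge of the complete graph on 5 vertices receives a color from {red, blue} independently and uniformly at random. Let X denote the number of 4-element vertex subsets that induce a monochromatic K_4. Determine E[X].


Let X = Σ_S X_S over the C(5, 4) = 5 subsets S of size 4, where X_S = 1 if the K_4 on S is monochromatic.
For a fixed S, the K_4 on S has C(4, 2) = 6 edges. P[all 6 edges red] = (1/2)^6, and likewise for blue, so P[monochromatic] = 2·(1/2)^6 = 2^{1 − 6} = 1/32.
Summing: E[X] = C(5, 4) · 2^{1 − 6} = 5 · 1/32 = 5/32.
Numerically: E[X] ≈ 0.156250.

E[X] = C(5,4)·2^(1−C(4,2)) = 5/32 ≈ 0.156250.


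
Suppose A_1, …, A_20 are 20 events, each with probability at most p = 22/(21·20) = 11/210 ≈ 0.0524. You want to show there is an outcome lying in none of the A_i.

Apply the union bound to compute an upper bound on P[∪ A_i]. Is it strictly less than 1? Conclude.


Union bound: P[∪_{i=1}^{20} A_i] ≤ Σ_i P[A_i] ≤ 20·p = 20·(11/210) = 22/21.
Numerically: 22/21 ≈ 1.0476.
Is 22/21 < 1? NO.
Since the bound 22/21 is ≥ 1, the union bound is uninformative here; it does NOT by itself certify existence.

20·p = 22/21 ≈ 1.0476; existence NOT certified by the union bound.


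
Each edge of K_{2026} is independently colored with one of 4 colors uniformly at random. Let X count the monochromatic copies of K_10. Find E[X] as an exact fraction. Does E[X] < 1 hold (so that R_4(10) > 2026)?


E[X] = C(2026, 10) · 4^{1 − 45} = 314029205130126398094885285 · 4^{−44} = 314029205130126398094885285/309485009821345068724781056.
As a reduced fraction: E[X] = 314029205130126398094885285/309485009821345068724781056 ≈ 1.015.
Is E[X] < 1? NO.
Since E[X] ≥ 1, the first-moment bound is inconclusive at n = 2026; it does NOT by itself certify R_4(10) > 2026.

E[X] = 314029205130126398094885285/309485009821345068724781056 ≈ 1.015; E[X] ≥ 1; first-moment method inconclusive here.


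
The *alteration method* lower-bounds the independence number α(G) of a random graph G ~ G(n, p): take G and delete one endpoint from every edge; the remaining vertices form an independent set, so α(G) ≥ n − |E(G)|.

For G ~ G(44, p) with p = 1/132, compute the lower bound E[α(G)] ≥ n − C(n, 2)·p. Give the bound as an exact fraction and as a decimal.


E[|E(G)|] = C(44, 2)·p = 946 · (1/132) = 43/6.
E[α(G)] ≥ n − E[|E(G)|] = 44 − 43/6 = 221/6.
Numerically: ≈ 36.8333.
(This is only a lower bound; the true E[α(G)] may be larger.)

E[α(G)] ≥ 221/6 ≈ 36.8333.


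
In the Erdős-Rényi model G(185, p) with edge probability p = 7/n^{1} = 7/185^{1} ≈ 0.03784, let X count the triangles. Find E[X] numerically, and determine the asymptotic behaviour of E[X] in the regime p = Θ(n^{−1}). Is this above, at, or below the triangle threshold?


Number of potential triangles: C(185, 3) = 1038220.
Each occurs with probability p³ ≈ (0.03784)³ ≈ 5.417251e-05.
By linearity: E[X] = C(185, 3)·p³ ≈ 1038220 · 5.417251e-05 ≈ 56.2430.
Here α = 1, so p = 7/n is exactly at the triangle threshold p ~ 1/n. Asymptotically E[X] → c³/6 = 7³/6 = 343/6 ≈ 57.1667, a bounded constant. In this regime the triangle count is asymptotically Poisson(c³/6).

E[X] ≈ 56.2430; in regime p = Θ(1/n^{1}) E[X] stays bounded (at the triangle threshold p ~ 1/n).


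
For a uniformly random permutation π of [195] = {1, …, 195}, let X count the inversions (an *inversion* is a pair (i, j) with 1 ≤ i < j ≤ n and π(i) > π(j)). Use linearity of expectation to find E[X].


Write X = Σ X_I over the C(195, 2) = 18915 pairs i < j, with X_I the indicator of one inversion.
There are 18915 indicators.
For each fixed pair i < j, the values π(i) and π(j) are two distinct elements of {1, …, 195} in uniformly random order; by symmetry P[π(i) > π(j)] = 1/2.
By linearity: E[X] = 18915 · (1/2) = C(195, 2) · (1/2) = 18915/2 = 18915/2 ≈ 9457.50000.

E[X] = 18915/2 = 9457.50000.


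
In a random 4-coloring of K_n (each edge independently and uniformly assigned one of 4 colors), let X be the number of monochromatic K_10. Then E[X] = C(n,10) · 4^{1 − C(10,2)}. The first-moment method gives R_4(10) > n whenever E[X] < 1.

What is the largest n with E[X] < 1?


We need C(n, 10) · 4^{1 − 45} < 1, i.e. C(n, 10) < 4^{45 − 1} = 309485009821345068724781056.
Check values of n near the boundary:
  n = 2019: C(2019, 10) = 303322949179835278009229628; 303322949179835278009229628 < 309485009821345068724781056? YES
  n = 2020: C(2020, 10) = 304832018578739931133653656; 304832018578739931133653656 < 309485009821345068724781056? YES
  n = 2021: C(2021, 10) = 306347841644770462864800616; 306347841644770462864800616 < 309485009821345068724781056? YES
  n = 2022: C(2022, 10) = 307870445231474093395937796; 307870445231474093395937796 < 309485009821345068724781056? YES
  n = 2023: C(2023, 10) = 309399856285778485315440716; 309399856285778485315440716 < 309485009821345068724781056? YES
  n = 2024: C(2024, 10) = 310936101848269937576192656; 310936101848269937576192656 < 309485009821345068724781056? NO
  n = 2025: C(2025, 10) = 312479209053472269772600560; 312479209053472269772600560 < 309485009821345068724781056? NO
  n = 2026: C(2026, 10) = 314029205130126398094885285; 314029205130126398094885285 < 309485009821345068724781056? NO
The largest n with C(n, 10) < 309485009821345068724781056 is n = 2023 (where E[X] = 77349964071444621328860179/77371252455336267181195264 ≈ 0.99972). Hence R_4(10) > 2023, i.e. R_4(10) ≥ 2024.

Largest n = 2023; hence R_4(10) > 2023.


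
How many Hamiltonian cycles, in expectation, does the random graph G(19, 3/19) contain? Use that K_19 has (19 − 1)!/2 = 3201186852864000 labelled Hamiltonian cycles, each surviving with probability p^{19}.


K_19 has (19 − 1)!/2 = 3201186852864000 labelled Hamiltonian cycles.
For each such Hamiltonian cycle H, let X_H = 1 if all 19 edges of H are present in G. Then P[X_H = 1] = p^{19} = (3/19)^{19} = 1162261467/1978419655660313589123979.
By linearity of expectation: E[X] = Σ_H E[X_H] = 3201186852864000 · p^{19} = 3201186852864000 · 1162261467/1978419655660313589123979 = 3720616127750825791488000/1978419655660313589123979.
Numerically: E[X] ≈ 1.8806.

E[X] = 3201186852864000 · (3/19)^{19} = 3720616127750825791488000/1978419655660313589123979 ≈ 1.8806.


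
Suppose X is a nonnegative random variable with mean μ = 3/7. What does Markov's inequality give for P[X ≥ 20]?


μ = E[X] = 3/7, a = 20.
Markov: P[X ≥ 20] ≤ μ/a = (3/7)/20 = 3/140.
Numerically: ≈ 0.021429.
(Since a = 20 > μ = 0.428571, the bound 3/140 is < 1 and informative.)

P[X ≥ 20] ≤ 3/140 ≈ 0.021429.


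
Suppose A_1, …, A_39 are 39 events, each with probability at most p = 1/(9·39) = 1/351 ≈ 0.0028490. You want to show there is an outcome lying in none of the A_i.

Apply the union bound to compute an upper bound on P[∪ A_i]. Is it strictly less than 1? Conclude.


Union bound: P[∪_{i=1}^{39} A_i] ≤ Σ_i P[A_i] ≤ 39·p = 39·(1/351) = 1/9.
Numerically: 1/9 ≈ 0.1111111.
Is 1/9 < 1? YES.
Since P[∪ A_i] ≤ 1/9 < 1, the complement has P[∩ A_i^c] ≥ 1 − 1/9 = 8/9 > 0, so some outcome avoids every A_i.

39·p = 1/9 ≈ 0.1111111; existence CERTIFIED by the union bound.


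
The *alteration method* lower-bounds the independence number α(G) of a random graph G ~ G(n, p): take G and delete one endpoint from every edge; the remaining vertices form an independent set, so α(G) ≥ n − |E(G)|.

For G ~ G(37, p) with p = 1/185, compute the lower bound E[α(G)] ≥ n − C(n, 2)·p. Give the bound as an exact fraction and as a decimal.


E[|E(G)|] = C(37, 2)·p = 666 · (1/185) = 18/5.
E[α(G)] ≥ n − E[|E(G)|] = 37 − 18/5 = 167/5.
Numerically: ≈ 33.40000.
(This is only a lower bound; the true E[α(G)] may be larger.)

E[α(G)] ≥ 167/5 ≈ 33.40000.


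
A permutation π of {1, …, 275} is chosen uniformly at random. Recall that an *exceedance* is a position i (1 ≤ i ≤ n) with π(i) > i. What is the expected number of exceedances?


Write X = Σ_{i=1}^{275} X_i, where X_i = 1_{π(i) > i}.
For each fixed i, π(i) is uniform over {1, …, 275} (marginal of a uniform permutation), so P[π(i) > i] = (n − i)/n. Summing: Σ_{i=1}^{275} (n − i)/n = (0 + 1 + … + 274)/275 = 275(275 − 1)/(2·275) = (275 − 1)/2.
Hence E[X] = Σ_{i=1}^{275} (275 − i)/275 = 137 ≈ 137.000.

E[X] = 137 = 137.000.


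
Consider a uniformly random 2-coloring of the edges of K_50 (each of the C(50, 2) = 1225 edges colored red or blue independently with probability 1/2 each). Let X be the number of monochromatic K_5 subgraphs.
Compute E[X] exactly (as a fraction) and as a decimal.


Let X = Σ_S X_S over the C(50, 5) = 2118760 subsets S of size 5, where X_S = 1 if the K_5 on S is monochromatic.
For a fixed S, the K_5 on S has C(5, 2) = 10 edges. P[all 10 edges red] = (1/2)^10, and likewise for blue, so P[monochromatic] = 2·(1/2)^10 = 2^{1 − 10} = 1/512.
By linearity of expectation: E[X] = C(50, 5) · 2^{1 − 10} = 2118760 · 1/512 = 264845/64.
Numerically: E[X] ≈ 4138.20312.

E[X] = C(50,5)·2^(1−C(5,2)) = 264845/64 ≈ 4138.20312.


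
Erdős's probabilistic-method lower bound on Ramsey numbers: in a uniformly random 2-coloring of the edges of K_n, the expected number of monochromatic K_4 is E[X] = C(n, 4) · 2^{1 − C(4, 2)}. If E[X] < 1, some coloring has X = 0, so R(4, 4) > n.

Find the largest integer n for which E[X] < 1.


We need C(n, 4) · 2^{1 − 6} < 1, i.e. C(n, 4) < 2^{6 − 1} = 32.
Check values of n near the boundary:
  n = 4: C(4, 4) = 1; 1 < 32? YES
  n = 5: C(5, 4) = 5; 5 < 32? YES
  n = 6: C(6, 4) = 15; 15 < 32? YES
  n = 7: C(7, 4) = 35; 35 < 32? NO
  n = 8: C(8, 4) = 70; 70 < 32? NO
The largest n with C(n, 4) < 32 is n = 6 (where E[X] = 15/32 ≈ 0.4688). Hence R(4, 4) > 6, i.e. R(4, 4) ≥ 7.

Largest n = 6; hence R(4, 4) > 6.


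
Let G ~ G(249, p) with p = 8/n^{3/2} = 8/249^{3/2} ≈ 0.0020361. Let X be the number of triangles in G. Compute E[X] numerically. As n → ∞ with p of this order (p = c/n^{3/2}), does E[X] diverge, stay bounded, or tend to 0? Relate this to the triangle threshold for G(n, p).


Number of potential triangles: C(249, 3) = 2542124.
Each occurs with probability p³ ≈ (0.0020361)³ ≈ 8.4405918e-09.
By linearity: E[X] = C(249, 3)·p³ ≈ 2542124 · 8.4405918e-09 ≈ 0.02146.
Since α = 3/2 > 1, p = c/n^{3/2} = o(1/n) is below the triangle threshold p ~ 1/n. Asymptotically E[X] ~ (c³/6)·n^{3(1−α)} = (8³/6)·n^{-1.5} → 0, so by Markov's inequality G has no triangles w.h.p.

E[X] ≈ 0.02146; in regime p = Θ(1/n^{3/2}) E[X] tends to 0 (below the triangle threshold p ~ 1/n).


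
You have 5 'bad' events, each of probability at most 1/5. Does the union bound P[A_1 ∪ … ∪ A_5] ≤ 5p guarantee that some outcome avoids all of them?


Union bound: P[∪_{i=1}^{5} A_i] ≤ Σ_i P[A_i] ≤ 5·p = 5·(1/5) = 1.
Numerically: 1 ≈ 1.000.
Is 1 < 1? NO.
Since the bound 1 is ≥ 1, the union bound is uninformative here; it does NOT by itself certify existence.

5·p = 1 ≈ 1.000; existence NOT certified by the union bound.


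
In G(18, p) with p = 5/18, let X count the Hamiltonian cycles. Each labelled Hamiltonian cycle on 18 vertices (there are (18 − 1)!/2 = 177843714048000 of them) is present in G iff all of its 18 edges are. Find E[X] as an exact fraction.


K_18 has (18 − 1)!/2 = 177843714048000 labelled Hamiltonian cycles.
For each such Hamiltonian cycle H, let X_H = 1 if all 18 edges of H are present in G. Then P[X_H = 1] = p^{18} = (5/18)^{18} = 3814697265625/39346408075296537575424.
By linearity of expectation: E[X] = Σ_H E[X_H] = 177843714048000 · p^{18} = 177843714048000 · 3814697265625/39346408075296537575424 = 56800365447998046875/3294258113514384.
Numerically: E[X] ≈ 17242.

E[X] = 177843714048000 · (5/18)^{18} = 56800365447998046875/3294258113514384 ≈ 17242.


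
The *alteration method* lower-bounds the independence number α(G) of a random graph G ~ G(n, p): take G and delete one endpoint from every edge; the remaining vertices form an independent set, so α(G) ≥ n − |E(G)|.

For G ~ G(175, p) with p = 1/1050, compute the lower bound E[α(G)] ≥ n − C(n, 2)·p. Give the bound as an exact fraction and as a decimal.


E[|E(G)|] = C(175, 2)·p = 15225 · (1/1050) = 29/2.
E[α(G)] ≥ n − E[|E(G)|] = 175 − 29/2 = 321/2.
Numerically: ≈ 160.500.
(This is only a lower bound; the true E[α(G)] may be larger.)

E[α(G)] ≥ 321/2 ≈ 160.500.


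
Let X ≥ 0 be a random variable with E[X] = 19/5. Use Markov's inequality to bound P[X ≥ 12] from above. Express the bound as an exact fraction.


μ = E[X] = 19/5, a = 12.
Markov: P[X ≥ 12] ≤ μ/a = (19/5)/12 = 19/60.
Numerically: ≈ 0.3167.
(Since a = 12 > μ = 3.8000, the bound 19/60 is < 1 and informative.)

P[X ≥ 12] ≤ 19/60 ≈ 0.3167.


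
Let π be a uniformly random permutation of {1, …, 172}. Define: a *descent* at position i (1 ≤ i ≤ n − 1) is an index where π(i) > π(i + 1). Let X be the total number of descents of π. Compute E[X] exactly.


Write X = Σ X_I over i = 1, …, 171, with X_I the indicator of one descent.
There are 171 indicators.
For each fixed i, the pair (π(i), π(i+1)) is a uniformly random ordered pair of distinct values from {1, …, 172}; by symmetry P[π(i) > π(i+1)] = 1/2.
By linearity: E[X] = 171 · (1/2) = (172 − 1) · (1/2) = 171/2 ≈ 85.500.

E[X] = 171/2 = 85.500.


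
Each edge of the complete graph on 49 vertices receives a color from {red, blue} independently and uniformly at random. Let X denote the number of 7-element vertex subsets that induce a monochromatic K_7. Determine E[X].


Let X = Σ_S X_S over the C(49, 7) = 85900584 subsets S of size 7, where X_S = 1 if the K_7 on S is monochromatic.
For a fixed S, the K_7 on S has C(7, 2) = 21 edges. P[all 21 edges red] = (1/2)^21, and likewise for blue, so P[monochromatic] = 2·(1/2)^21 = 2^{1 − 21} = 1/1048576.
By linearity: E[X] = C(49, 7) · 2^{1 − 21} = 85900584 · 1/1048576 = 10737573/131072.
Numerically: E[X] ≈ 81.921.

E[X] = C(49,7)·2^(1−C(7,2)) = 10737573/131072 ≈ 81.921.


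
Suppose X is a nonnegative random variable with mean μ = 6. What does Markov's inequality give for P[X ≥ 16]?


μ = E[X] = 6, a = 16.
Markov: P[X ≥ 16] ≤ μ/a = (6)/16 = 3/8.
Numerically: ≈ 0.375000.
(Since a = 16 > μ = 6.000000, the bound 3/8 is < 1 and informative.)

P[X ≥ 16] ≤ 3/8 ≈ 0.375000.


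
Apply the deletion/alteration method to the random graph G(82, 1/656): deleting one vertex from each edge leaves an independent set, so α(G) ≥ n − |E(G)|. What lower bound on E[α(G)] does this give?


E[|E(G)|] = C(82, 2)·p = 3321 · (1/656) = 81/16.
E[α(G)] ≥ n − E[|E(G)|] = 82 − 81/16 = 1231/16.
Numerically: ≈ 76.9375.
(This is only a lower bound; the true E[α(G)] may be larger.)

E[α(G)] ≥ 1231/16 ≈ 76.9375.


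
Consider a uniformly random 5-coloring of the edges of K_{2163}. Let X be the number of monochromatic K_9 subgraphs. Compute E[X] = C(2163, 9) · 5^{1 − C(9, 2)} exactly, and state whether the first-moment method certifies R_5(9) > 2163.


E[X] = C(2163, 9) · 5^{1 − 36} = 2808716806866462450348390 · 5^{−35} = 2808716806866462450348390/2910383045673370361328125.
As a reduced fraction: E[X] = 561743361373292490069678/582076609134674072265625 ≈ 0.9651.
Is E[X] < 1? YES.
Since E[X] < 1, there exists a 5-coloring of K_{2163} with no monochromatic K_9; hence R_5(9) > 2163.

E[X] = 561743361373292490069678/582076609134674072265625 ≈ 0.9651; E[X] < 1, so R_5(9) > 2163.


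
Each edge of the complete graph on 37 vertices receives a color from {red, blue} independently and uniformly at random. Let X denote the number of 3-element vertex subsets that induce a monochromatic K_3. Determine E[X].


Let X = Σ_S X_S over the C(37, 3) = 7770 subsets S of size 3, where X_S = 1 if the K_3 on S is monochromatic.
For a fixed S, the K_3 on S has C(3, 2) = 3 edges. P[all 3 edges red] = (1/2)^3, and likewise for blue, so P[monochromatic] = 2·(1/2)^3 = 2^{1 − 3} = 1/4.
By linearity of expectation: E[X] = C(37, 3) · 2^{1 − 3} = 7770 · 1/4 = 3885/2.
Numerically: E[X] ≈ 1942.5000.

E[X] = C(37,3)·2^(1−C(3,2)) = 3885/2 ≈ 1942.5000.


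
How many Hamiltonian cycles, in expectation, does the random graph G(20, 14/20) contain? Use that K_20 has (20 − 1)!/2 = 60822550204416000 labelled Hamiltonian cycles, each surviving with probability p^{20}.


K_20 has (20 − 1)!/2 = 60822550204416000 labelled Hamiltonian cycles.
For each such Hamiltonian cycle H, let X_H = 1 if all 20 edges of H are present in G. Then P[X_H = 1] = p^{20} = (7/10)^{20} = 79792266297612001/100000000000000000000.
By linearity: E[X] = Σ_H E[X_H] = 60822550204416000 · p^{20} = 60822550204416000 · 79792266297612001/100000000000000000000 = 1184855742873690605203907421/24414062500000.
Numerically: E[X] ≈ 4.8532e+13.

E[X] = 60822550204416000 · (7/10)^{20} = 1184855742873690605203907421/24414062500000 ≈ 4.8532e+13.


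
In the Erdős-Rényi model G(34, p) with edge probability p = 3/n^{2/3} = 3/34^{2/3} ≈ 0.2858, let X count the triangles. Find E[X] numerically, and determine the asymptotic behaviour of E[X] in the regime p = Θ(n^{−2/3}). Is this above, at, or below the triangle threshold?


Number of potential triangles: C(34, 3) = 5984.
Each occurs with probability p³ ≈ (0.2858)³ ≈ 2.335640e-02.
By linearity: E[X] = C(34, 3)·p³ ≈ 5984 · 2.335640e-02 ≈ 139.7647.
Since α = 2/3 < 1, p = c/n^{2/3} ≫ 1/n is above the triangle threshold p ~ 1/n. Asymptotically E[X] ~ (c³/6)·n^{3(1−α)} = (3³/6)·n^{1} → ∞; triangles are abundant w.h.p.

E[X] ≈ 139.7647; in regime p = Θ(1/n^{2/3}) E[X] diverges (above the triangle threshold p ~ 1/n).


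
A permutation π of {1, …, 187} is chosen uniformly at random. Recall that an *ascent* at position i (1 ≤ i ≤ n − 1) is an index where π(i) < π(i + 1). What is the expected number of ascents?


Write X = Σ X_I over i = 1, …, 186, with X_I the indicator of one ascent.
There are 186 indicators.
For each fixed i, the pair (π(i), π(i+1)) is a uniformly random ordered pair of distinct values from {1, …, 187}; by symmetry P[π(i) < π(i+1)] = 1/2.
By linearity: E[X] = 186 · (1/2) = (187 − 1) · (1/2) = 93 ≈ 93.000.

E[X] = 93 = 93.000.


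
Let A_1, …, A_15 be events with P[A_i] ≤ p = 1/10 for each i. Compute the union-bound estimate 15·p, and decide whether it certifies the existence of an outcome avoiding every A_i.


Union bound: P[∪_{i=1}^{15} A_i] ≤ Σ_i P[A_i] ≤ 15·p = 15·(1/10) = 3/2.
Numerically: 3/2 ≈ 1.5000.
Is 3/2 < 1? NO.
Since the bound 3/2 is ≥ 1, the union bound is uninformative here; it does NOT by itself certify existence.

15·p = 3/2 ≈ 1.5000; existence NOT certified by the union bound.


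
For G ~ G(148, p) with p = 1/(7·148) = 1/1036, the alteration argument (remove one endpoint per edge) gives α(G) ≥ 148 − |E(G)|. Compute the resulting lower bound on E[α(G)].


E[|E(G)|] = C(148, 2)·p = 10878 · (1/1036) = 21/2.
E[α(G)] ≥ n − E[|E(G)|] = 148 − 21/2 = 275/2.
Numerically: ≈ 137.50000.
(This is only a lower bound; the true E[α(G)] may be larger.)

E[α(G)] ≥ 275/2 ≈ 137.50000.


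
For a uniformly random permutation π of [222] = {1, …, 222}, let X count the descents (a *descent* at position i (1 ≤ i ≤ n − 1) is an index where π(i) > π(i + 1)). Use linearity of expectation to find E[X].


Write X = Σ X_I over i = 1, …, 221, with X_I the indicator of one descent.
There are 221 indicators.
For each fixed i, the pair (π(i), π(i+1)) is a uniformly random ordered pair of distinct values from {1, …, 222}; by symmetry P[π(i) > π(i+1)] = 1/2.
By linearity: E[X] = 221 · (1/2) = (222 − 1) · (1/2) = 221/2 ≈ 110.500.

E[X] = 221/2 = 110.500.


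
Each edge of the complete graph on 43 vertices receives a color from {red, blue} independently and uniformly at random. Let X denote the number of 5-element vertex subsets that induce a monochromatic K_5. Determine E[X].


Let X = Σ_S X_S over the C(43, 5) = 962598 subsets S of size 5, where X_S = 1 if the K_5 on S is monochromatic.
For a fixed S, the K_5 on S has C(5, 2) = 10 edges. P[all 10 edges red] = (1/2)^10, and likewise for blue, so P[monochromatic] = 2·(1/2)^10 = 2^{1 − 10} = 1/512.
Summing: E[X] = C(43, 5) · 2^{1 − 10} = 962598 · 1/512 = 481299/256.
Numerically: E[X] ≈ 1880.07422.

E[X] = C(43,5)·2^(1−C(5,2)) = 481299/256 ≈ 1880.07422.


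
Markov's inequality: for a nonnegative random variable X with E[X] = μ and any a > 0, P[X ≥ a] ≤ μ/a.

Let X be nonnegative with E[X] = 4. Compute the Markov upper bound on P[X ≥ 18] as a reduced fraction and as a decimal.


μ = E[X] = 4, a = 18.
Markov: P[X ≥ 18] ≤ μ/a = (4)/18 = 2/9.
Numerically: ≈ 0.22222.
(Since a = 18 > μ = 4.00000, the bound 2/9 is < 1 and informative.)

P[X ≥ 18] ≤ 2/9 ≈ 0.22222.


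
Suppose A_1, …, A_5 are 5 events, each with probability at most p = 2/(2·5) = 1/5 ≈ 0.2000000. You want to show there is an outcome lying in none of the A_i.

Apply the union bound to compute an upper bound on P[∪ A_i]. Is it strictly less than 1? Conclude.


Union bound: P[∪_{i=1}^{5} A_i] ≤ Σ_i P[A_i] ≤ 5·p = 5·(1/5) = 1.
Numerically: 1 ≈ 1.0000000.
Is 1 < 1? NO.
Since the bound 1 is ≥ 1, the union bound is uninformative here; it does NOT by itself certify existence.

5·p = 1 ≈ 1.0000000; existence NOT certified by the union bound.


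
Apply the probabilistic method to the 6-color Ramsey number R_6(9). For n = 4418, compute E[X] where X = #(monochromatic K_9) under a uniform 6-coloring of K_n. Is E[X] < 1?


E[X] = C(4418, 9) · 6^{1 − 36} = 1752779389572095347587475120 · 6^{−35} = 1752779389572095347587475120/1719070799748422591028658176.
As a reduced fraction: E[X] = 109548711848255959224217195/107441924984276411939291136 ≈ 1.020.
Is E[X] < 1? NO.
Since E[X] ≥ 1, the first-moment bound is inconclusive at n = 4418; it does NOT by itself certify R_6(9) > 4418.

E[X] = 109548711848255959224217195/107441924984276411939291136 ≈ 1.020; E[X] ≥ 1; first-moment method inconclusive here.


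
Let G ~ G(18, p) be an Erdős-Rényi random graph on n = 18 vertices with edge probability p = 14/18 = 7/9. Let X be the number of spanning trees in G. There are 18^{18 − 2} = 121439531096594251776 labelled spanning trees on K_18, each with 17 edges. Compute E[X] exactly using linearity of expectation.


K_18 has 18^{18 − 2} = 121439531096594251776 labelled spanning trees.
For each such spanning tree H, let X_H = 1 if all 17 edges of H are present in G. Then P[X_H = 1] = p^{17} = (7/9)^{17} = 232630513987207/16677181699666569.
By linearity: E[X] = Σ_H E[X_H] = 121439531096594251776 · p^{17} = 121439531096594251776 · 232630513987207/16677181699666569 = 15245673364665597952/9.
Numerically: E[X] ≈ 1.694e+18.

E[X] = 121439531096594251776 · (7/9)^{17} = 15245673364665597952/9 ≈ 1.694e+18.


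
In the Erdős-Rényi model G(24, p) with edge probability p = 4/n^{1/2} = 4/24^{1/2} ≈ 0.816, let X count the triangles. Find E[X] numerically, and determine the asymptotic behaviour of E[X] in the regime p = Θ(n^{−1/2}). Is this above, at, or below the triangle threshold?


Number of potential triangles: C(24, 3) = 2024.
Each occurs with probability p³ ≈ (0.816)³ ≈ 5.44331e-01.
By linearity: E[X] = C(24, 3)·p³ ≈ 2024 · 5.44331e-01 ≈ 1101.726.
Since α = 1/2 < 1, p = c/n^{1/2} ≫ 1/n is above the triangle threshold p ~ 1/n. Asymptotically E[X] ~ (c³/6)·n^{3(1−α)} = (4³/6)·n^{1.5} → ∞; triangles are abundant w.h.p.

E[X] ≈ 1101.726; in regime p = Θ(1/n^{1/2}) E[X] diverges (above the triangle threshold p ~ 1/n).


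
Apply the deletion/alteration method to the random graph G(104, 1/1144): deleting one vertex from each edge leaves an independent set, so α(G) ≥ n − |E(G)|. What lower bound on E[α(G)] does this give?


E[|E(G)|] = C(104, 2)·p = 5356 · (1/1144) = 103/22.
E[α(G)] ≥ n − E[|E(G)|] = 104 − 103/22 = 2185/22.
Numerically: ≈ 99.31818.
(This is only a lower bound; the true E[α(G)] may be larger.)

E[α(G)] ≥ 2185/22 ≈ 99.31818.


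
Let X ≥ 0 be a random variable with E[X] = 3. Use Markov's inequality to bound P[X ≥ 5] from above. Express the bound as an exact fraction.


μ = E[X] = 3, a = 5.
Markov: P[X ≥ 5] ≤ μ/a = (3)/5 = 3/5.
Numerically: ≈ 0.6000.
(Since a = 5 > μ = 3.0000, the bound 3/5 is < 1 and informative.)

P[X ≥ 5] ≤ 3/5 ≈ 0.6000.


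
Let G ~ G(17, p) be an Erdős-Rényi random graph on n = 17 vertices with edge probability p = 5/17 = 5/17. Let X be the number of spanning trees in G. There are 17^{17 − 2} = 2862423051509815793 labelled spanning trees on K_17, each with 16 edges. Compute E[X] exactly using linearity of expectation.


K_17 has 17^{17 − 2} = 2862423051509815793 labelled spanning trees.
For each such spanning tree H, let X_H = 1 if all 16 edges of H are present in G. Then P[X_H = 1] = p^{16} = (5/17)^{16} = 152587890625/48661191875666868481.
By linearity of expectation: E[X] = Σ_H E[X_H] = 2862423051509815793 · p^{16} = 2862423051509815793 · 152587890625/48661191875666868481 = 152587890625/17.
Numerically: E[X] ≈ 8.98e+09.

E[X] = 2862423051509815793 · (5/17)^{16} = 152587890625/17 ≈ 8.98e+09.


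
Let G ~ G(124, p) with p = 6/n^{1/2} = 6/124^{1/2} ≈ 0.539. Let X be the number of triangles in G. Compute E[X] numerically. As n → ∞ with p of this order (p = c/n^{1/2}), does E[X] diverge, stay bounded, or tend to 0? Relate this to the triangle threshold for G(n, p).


Number of potential triangles: C(124, 3) = 310124.
Each occurs with probability p³ ≈ (0.539)³ ≈ 1.56430e-01.
By linearity: E[X] = C(124, 3)·p³ ≈ 310124 · 1.56430e-01 ≈ 48512.829.
Since α = 1/2 < 1, p = c/n^{1/2} ≫ 1/n is above the triangle threshold p ~ 1/n. Asymptotically E[X] ~ (c³/6)·n^{3(1−α)} = (6³/6)·n^{1.5} → ∞; triangles are abundant w.h.p.

E[X] ≈ 48512.829; in regime p = Θ(1/n^{1/2}) E[X] diverges (above the triangle threshold p ~ 1/n).


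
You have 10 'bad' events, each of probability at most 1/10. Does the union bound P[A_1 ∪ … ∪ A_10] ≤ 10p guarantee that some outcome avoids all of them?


Union bound: P[∪_{i=1}^{10} A_i] ≤ Σ_i P[A_i] ≤ 10·p = 10·(1/10) = 1.
Numerically: 1 ≈ 1.0000.
Is 1 < 1? NO.
Since the bound 1 is ≥ 1, the union bound is uninformative here; it does NOT by itself certify existence.

10·p = 1 ≈ 1.0000; existence NOT certified by the union bound.


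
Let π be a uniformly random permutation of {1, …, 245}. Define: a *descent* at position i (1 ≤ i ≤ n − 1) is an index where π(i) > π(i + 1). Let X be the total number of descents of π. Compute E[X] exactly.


Write X = Σ X_I over i = 1, …, 244, with X_I the indicator of one descent.
There are 244 indicators.
For each fixed i, the pair (π(i), π(i+1)) is a uniformly random ordered pair of distinct values from {1, …, 245}; by symmetry P[π(i) > π(i+1)] = 1/2.
By linearity: E[X] = 244 · (1/2) = (245 − 1) · (1/2) = 122 ≈ 122.000000.

E[X] = 122 = 122.000000.


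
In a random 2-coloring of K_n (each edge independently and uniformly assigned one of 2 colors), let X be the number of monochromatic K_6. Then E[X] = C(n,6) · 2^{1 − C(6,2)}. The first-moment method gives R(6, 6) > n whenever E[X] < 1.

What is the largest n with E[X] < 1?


We need C(n, 6) · 2^{1 − 15} < 1, i.e. C(n, 6) < 2^{15 − 1} = 16384.
Check values of n near the boundary:
  n = 11: C(11, 6) = 462; 462 < 16384? YES
  n = 12: C(12, 6) = 924; 924 < 16384? YES
  n = 13: C(13, 6) = 1716; 1716 < 16384? YES
  n = 14: C(14, 6) = 3003; 3003 < 16384? YES
  n = 15: C(15, 6) = 5005; 5005 < 16384? YES
  n = 16: C(16, 6) = 8008; 8008 < 16384? YES
  n = 17: C(17, 6) = 12376; 12376 < 16384? YES
  n = 18: C(18, 6) = 18564; 18564 < 16384? NO
  n = 19: C(19, 6) = 27132; 27132 < 16384? NO
  n = 20: C(20, 6) = 38760; 38760 < 16384? NO
The largest n with C(n, 6) < 16384 is n = 17 (where E[X] = 1547/2048 ≈ 0.755). Hence R(6, 6) > 17, i.e. R(6, 6) ≥ 18.

Largest n = 17; hence R(6, 6) > 17.


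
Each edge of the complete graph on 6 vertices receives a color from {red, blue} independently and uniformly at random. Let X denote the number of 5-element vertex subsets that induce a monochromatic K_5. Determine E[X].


Let X = Σ_S X_S over the C(6, 5) = 6 subsets S of size 5, where X_S = 1 if the K_5 on S is monochromatic.
For a fixed S, the K_5 on S has C(5, 2) = 10 edges. P[all 10 edges red] = (1/2)^10, and likewise for blue, so P[monochromatic] = 2·(1/2)^10 = 2^{1 − 10} = 1/512.
By linearity: E[X] = C(6, 5) · 2^{1 − 10} = 6 · 1/512 = 3/256.
Numerically: E[X] ≈ 0.0117.

E[X] = C(6,5)·2^(1−C(5,2)) = 3/256 ≈ 0.0117.


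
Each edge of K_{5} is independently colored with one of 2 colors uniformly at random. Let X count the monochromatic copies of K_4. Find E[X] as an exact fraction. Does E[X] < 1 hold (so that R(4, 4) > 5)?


E[X] = C(5, 4) · 2^{1 − 6} = 5 · 2^{−5} = 5/32.
As a reduced fraction: E[X] = 5/32 ≈ 0.156.
Is E[X] < 1? YES.
Since E[X] < 1, there exists a 2-coloring of K_{5} with no monochromatic K_4; hence R(4, 4) > 5.

E[X] = 5/32 ≈ 0.156; E[X] < 1, so R(4, 4) > 5.


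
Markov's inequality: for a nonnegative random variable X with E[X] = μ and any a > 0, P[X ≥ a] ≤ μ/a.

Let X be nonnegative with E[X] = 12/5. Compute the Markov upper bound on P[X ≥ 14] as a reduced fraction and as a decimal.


μ = E[X] = 12/5, a = 14.
Markov: P[X ≥ 14] ≤ μ/a = (12/5)/14 = 6/35.
Numerically: ≈ 0.17143.
(Since a = 14 > μ = 2.40000, the bound 6/35 is < 1 and informative.)

P[X ≥ 14] ≤ 6/35 ≈ 0.17143.


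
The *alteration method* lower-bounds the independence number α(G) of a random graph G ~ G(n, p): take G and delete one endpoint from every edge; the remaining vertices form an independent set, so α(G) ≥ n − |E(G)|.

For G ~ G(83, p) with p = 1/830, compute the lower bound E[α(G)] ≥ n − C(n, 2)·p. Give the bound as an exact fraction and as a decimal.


E[|E(G)|] = C(83, 2)·p = 3403 · (1/830) = 41/10.
E[α(G)] ≥ n − E[|E(G)|] = 83 − 41/10 = 789/10.
Numerically: ≈ 78.900000.
(This is only a lower bound; the true E[α(G)] may be larger.)

E[α(G)] ≥ 789/10 ≈ 78.900000.


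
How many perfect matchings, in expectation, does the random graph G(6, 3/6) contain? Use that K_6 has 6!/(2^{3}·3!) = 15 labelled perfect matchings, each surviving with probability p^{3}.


K_6 has 6!/(2^{3}·3!) = 15 labelled perfect matchings.
For each such perfect matching H, let X_H = 1 if all 3 edges of H are present in G. Then P[X_H = 1] = p^{3} = (1/2)^{3} = 1/8.
By linearity: E[X] = Σ_H E[X_H] = 15 · p^{3} = 15 · 1/8 = 15/8.
Numerically: E[X] ≈ 1.88.

E[X] = 15 · (1/2)^{3} = 15/8 ≈ 1.88.


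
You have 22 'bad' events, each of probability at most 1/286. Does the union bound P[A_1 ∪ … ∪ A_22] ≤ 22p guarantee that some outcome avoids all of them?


Union bound: P[∪_{i=1}^{22} A_i] ≤ Σ_i P[A_i] ≤ 22·p = 22·(1/286) = 1/13.
Numerically: 1/13 ≈ 0.07692.
Is 1/13 < 1? YES.
Since P[∪ A_i] ≤ 1/13 < 1, the complement has P[∩ A_i^c] ≥ 1 − 1/13 = 12/13 > 0, so some outcome avoids every A_i.

22·p = 1/13 ≈ 0.07692; existence CERTIFIED by the union bound.


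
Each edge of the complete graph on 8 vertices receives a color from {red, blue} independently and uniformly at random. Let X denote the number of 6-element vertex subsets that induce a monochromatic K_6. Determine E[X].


Let X = Σ_S X_S over the C(8, 6) = 28 subsets S of size 6, where X_S = 1 if the K_6 on S is monochromatic.
For a fixed S, the K_6 on S has C(6, 2) = 15 edges. P[all 15 edges red] = (1/2)^15, and likewise for blue, so P[monochromatic] = 2·(1/2)^15 = 2^{1 − 15} = 1/16384.
By linearity of expectation: E[X] = C(8, 6) · 2^{1 − 15} = 28 · 1/16384 = 7/4096.
Numerically: E[X] ≈ 0.001709.

E[X] = C(8,6)·2^(1−C(6,2)) = 7/4096 ≈ 0.001709.


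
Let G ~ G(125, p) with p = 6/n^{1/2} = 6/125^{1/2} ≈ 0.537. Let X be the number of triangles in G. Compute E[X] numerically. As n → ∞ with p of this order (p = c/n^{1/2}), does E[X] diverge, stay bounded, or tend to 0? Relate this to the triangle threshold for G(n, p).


Number of potential triangles: C(125, 3) = 317750.
Each occurs with probability p³ ≈ (0.537)³ ≈ 1.54557e-01.
By linearity: E[X] = C(125, 3)·p³ ≈ 317750 · 1.54557e-01 ≈ 49110.493.
Since α = 1/2 < 1, p = c/n^{1/2} ≫ 1/n is above the triangle threshold p ~ 1/n. Asymptotically E[X] ~ (c³/6)·n^{3(1−α)} = (6³/6)·n^{1.5} → ∞; triangles are abundant w.h.p.

E[X] ≈ 49110.493; in regime p = Θ(1/n^{1/2}) E[X] diverges (above the triangle threshold p ~ 1/n).


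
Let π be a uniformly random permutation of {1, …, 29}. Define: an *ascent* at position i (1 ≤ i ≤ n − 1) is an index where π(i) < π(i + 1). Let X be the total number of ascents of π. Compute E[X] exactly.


Write X = Σ X_I over i = 1, …, 28, with X_I the indicator of one ascent.
There are 28 indicators.
For each fixed i, the pair (π(i), π(i+1)) is a uniformly random ordered pair of distinct values from {1, …, 29}; by symmetry P[π(i) < π(i+1)] = 1/2.
By linearity: E[X] = 28 · (1/2) = (29 − 1) · (1/2) = 14 ≈ 14.000.

E[X] = 14 = 14.000.


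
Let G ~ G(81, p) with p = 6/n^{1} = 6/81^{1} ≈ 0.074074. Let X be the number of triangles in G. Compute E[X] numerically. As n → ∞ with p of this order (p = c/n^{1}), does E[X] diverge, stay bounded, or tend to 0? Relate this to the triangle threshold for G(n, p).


Number of potential triangles: C(81, 3) = 85320.
Each occurs with probability p³ ≈ (0.074074)³ ≈ 4.0644211e-04.
By linearity: E[X] = C(81, 3)·p³ ≈ 85320 · 4.0644211e-04 ≈ 34.67764.
Here α = 1, so p = 6/n is exactly at the triangle threshold p ~ 1/n. Asymptotically E[X] → c³/6 = 6³/6 = 36 ≈ 36.00000, a bounded constant. In this regime the triangle count is asymptotically Poisson(c³/6).

E[X] ≈ 34.67764; in regime p = Θ(1/n^{1}) E[X] stays bounded (at the triangle threshold p ~ 1/n).


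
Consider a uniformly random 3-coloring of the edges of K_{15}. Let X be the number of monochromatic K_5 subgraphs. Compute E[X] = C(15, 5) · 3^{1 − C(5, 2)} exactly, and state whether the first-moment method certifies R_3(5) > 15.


E[X] = C(15, 5) · 3^{1 − 10} = 3003 · 3^{−9} = 3003/19683.
As a reduced fraction: E[X] = 1001/6561 ≈ 0.1526.
Is E[X] < 1? YES.
Since E[X] < 1, there exists a 3-coloring of K_{15} with no monochromatic K_5; hence R_3(5) > 15.

E[X] = 1001/6561 ≈ 0.1526; E[X] < 1, so R_3(5) > 15.


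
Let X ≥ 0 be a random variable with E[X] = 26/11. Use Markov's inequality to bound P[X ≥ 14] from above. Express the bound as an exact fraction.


μ = E[X] = 26/11, a = 14.
Markov: P[X ≥ 14] ≤ μ/a = (26/11)/14 = 13/77.
Numerically: ≈ 0.1688.
(Since a = 14 > μ = 2.3636, the bound 13/77 is < 1 and informative.)

P[X ≥ 14] ≤ 13/77 ≈ 0.1688.


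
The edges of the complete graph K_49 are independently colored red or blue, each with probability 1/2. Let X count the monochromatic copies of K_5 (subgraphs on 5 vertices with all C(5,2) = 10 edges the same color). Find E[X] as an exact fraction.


Let X = Σ_S X_S over the C(49, 5) = 1906884 subsets S of size 5, where X_S = 1 if the K_5 on S is monochromatic.
For a fixed S, the K_5 on S has C(5, 2) = 10 edges. P[all 10 edges red] = (1/2)^10, and likewise for blue, so P[monochromatic] = 2·(1/2)^10 = 2^{1 − 10} = 1/512.
Summing: E[X] = C(49, 5) · 2^{1 − 10} = 1906884 · 1/512 = 476721/128.
Numerically: E[X] ≈ 3724.383.

E[X] = C(49,5)·2^(1−C(5,2)) = 476721/128 ≈ 3724.383.


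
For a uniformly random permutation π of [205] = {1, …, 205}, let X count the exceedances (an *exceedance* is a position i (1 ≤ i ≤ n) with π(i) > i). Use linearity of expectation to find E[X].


Write X = Σ_{i=1}^{205} X_i, where X_i = 1_{π(i) > i}.
For each fixed i, π(i) is uniform over {1, …, 205} (marginal of a uniform permutation), so P[π(i) > i] = (n − i)/n. Summing: Σ_{i=1}^{205} (n − i)/n = (0 + 1 + … + 204)/205 = 205(205 − 1)/(2·205) = (205 − 1)/2.
Hence E[X] = Σ_{i=1}^{205} (205 − i)/205 = 102 ≈ 102.0000.

E[X] = 102 = 102.0000.


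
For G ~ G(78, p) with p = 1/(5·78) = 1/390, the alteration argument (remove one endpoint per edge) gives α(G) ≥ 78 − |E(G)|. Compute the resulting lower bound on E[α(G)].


E[|E(G)|] = C(78, 2)·p = 3003 · (1/390) = 77/10.
E[α(G)] ≥ n − E[|E(G)|] = 78 − 77/10 = 703/10.
Numerically: ≈ 70.30000.
(This is only a lower bound; the true E[α(G)] may be larger.)

E[α(G)] ≥ 703/10 ≈ 70.30000.


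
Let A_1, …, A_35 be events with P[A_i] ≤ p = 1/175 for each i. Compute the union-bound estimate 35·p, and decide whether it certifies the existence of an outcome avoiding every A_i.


Union bound: P[∪_{i=1}^{35} A_i] ≤ Σ_i P[A_i] ≤ 35·p = 35·(1/175) = 1/5.
Numerically: 1/5 ≈ 0.200000.
Is 1/5 < 1? YES.
Since P[∪ A_i] ≤ 1/5 < 1, the complement has P[∩ A_i^c] ≥ 1 − 1/5 = 4/5 > 0, so some outcome avoids every A_i.

35·p = 1/5 ≈ 0.200000; existence CERTIFIED by the union bound.


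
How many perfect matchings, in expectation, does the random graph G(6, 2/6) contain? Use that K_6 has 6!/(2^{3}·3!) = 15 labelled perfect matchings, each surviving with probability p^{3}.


K_6 has 6!/(2^{3}·3!) = 15 labelled perfect matchings.
For each such perfect matching H, let X_H = 1 if all 3 edges of H are present in G. Then P[X_H = 1] = p^{3} = (1/3)^{3} = 1/27.
Summing the indicators: E[X] = Σ_H E[X_H] = 15 · p^{3} = 15 · 1/27 = 5/9.
Numerically: E[X] ≈ 0.55556.

E[X] = 15 · (1/3)^{3} = 5/9 ≈ 0.55556.


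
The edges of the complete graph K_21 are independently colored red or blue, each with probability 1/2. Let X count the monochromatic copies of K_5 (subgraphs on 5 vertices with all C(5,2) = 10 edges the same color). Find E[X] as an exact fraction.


Let X = Σ_S X_S over the C(21, 5) = 20349 subsets S of size 5, where X_S = 1 if the K_5 on S is monochromatic.
For a fixed S, the K_5 on S has C(5, 2) = 10 edges. P[all 10 edges red] = (1/2)^10, and likewise for blue, so P[monochromatic] = 2·(1/2)^10 = 2^{1 − 10} = 1/512.
By linearity: E[X] = C(21, 5) · 2^{1 − 10} = 20349 · 1/512 = 20349/512.
Numerically: E[X] ≈ 39.74414.

E[X] = C(21,5)·2^(1−C(5,2)) = 20349/512 ≈ 39.74414.


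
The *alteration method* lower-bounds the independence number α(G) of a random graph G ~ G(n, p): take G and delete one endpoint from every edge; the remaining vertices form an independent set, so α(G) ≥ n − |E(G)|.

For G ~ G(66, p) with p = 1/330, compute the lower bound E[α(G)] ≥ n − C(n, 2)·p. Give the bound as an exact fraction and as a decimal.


E[|E(G)|] = C(66, 2)·p = 2145 · (1/330) = 13/2.
E[α(G)] ≥ n − E[|E(G)|] = 66 − 13/2 = 119/2.
Numerically: ≈ 59.5000.
(This is only a lower bound; the true E[α(G)] may be larger.)

E[α(G)] ≥ 119/2 ≈ 59.5000.


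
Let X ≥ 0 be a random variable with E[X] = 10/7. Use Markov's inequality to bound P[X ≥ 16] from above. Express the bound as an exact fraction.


μ = E[X] = 10/7, a = 16.
Markov: P[X ≥ 16] ≤ μ/a = (10/7)/16 = 5/56.
Numerically: ≈ 0.089.
(Since a = 16 > μ = 1.429, the bound 5/56 is < 1 and informative.)

P[X ≥ 16] ≤ 5/56 ≈ 0.089.


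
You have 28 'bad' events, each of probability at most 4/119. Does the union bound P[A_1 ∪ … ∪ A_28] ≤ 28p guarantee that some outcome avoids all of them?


Union bound: P[∪_{i=1}^{28} A_i] ≤ Σ_i P[A_i] ≤ 28·p = 28·(4/119) = 16/17.
Numerically: 16/17 ≈ 0.94118.
Is 16/17 < 1? YES.
Since P[∪ A_i] ≤ 16/17 < 1, the complement has P[∩ A_i^c] ≥ 1 − 16/17 = 1/17 > 0, so some outcome avoids every A_i.

28·p = 16/17 ≈ 0.94118; existence CERTIFIED by the union bound.
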